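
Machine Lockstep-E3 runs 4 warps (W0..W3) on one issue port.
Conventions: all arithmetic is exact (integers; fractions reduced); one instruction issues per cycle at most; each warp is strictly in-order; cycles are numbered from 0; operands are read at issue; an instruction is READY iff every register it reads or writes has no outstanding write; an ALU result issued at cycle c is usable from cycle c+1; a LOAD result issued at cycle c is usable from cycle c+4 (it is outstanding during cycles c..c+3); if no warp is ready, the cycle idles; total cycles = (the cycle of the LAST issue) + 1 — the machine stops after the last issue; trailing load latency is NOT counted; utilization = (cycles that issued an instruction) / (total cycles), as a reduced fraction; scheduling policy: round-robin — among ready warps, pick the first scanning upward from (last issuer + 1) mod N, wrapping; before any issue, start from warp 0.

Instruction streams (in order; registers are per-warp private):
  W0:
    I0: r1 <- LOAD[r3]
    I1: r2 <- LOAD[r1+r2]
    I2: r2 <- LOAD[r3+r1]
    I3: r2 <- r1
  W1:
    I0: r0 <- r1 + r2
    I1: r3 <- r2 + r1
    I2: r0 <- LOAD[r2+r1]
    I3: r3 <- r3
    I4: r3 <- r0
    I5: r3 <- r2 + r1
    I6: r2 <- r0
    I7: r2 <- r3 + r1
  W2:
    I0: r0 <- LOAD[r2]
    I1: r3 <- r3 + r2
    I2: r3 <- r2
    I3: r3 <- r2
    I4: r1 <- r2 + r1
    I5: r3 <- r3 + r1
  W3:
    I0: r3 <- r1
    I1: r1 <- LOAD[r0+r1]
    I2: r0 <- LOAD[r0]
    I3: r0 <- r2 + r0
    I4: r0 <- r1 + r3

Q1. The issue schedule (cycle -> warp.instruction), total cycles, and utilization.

cycle 0: W0.I0
cycle 1: W1.I0
cycle 2: W2.I0
cycle 3: W3.I0
cycle 4: W0.I1
cycle 5: W1.I1
cycle 6: W2.I1
cycle 7: W3.I1
cycle 8: W0.I2
cycle 9: W1.I2
cycle 10: W2.I2
cycle 11: W3.I2
cycle 12: W0.I3
cycle 13: W1.I3
cycle 14: W2.I3
cycle 15: W3.I3
cycle 16: W1.I4
cycle 17: W2.I4
cycle 18: W3.I4
cycle 19: W1.I5
cycle 20: W2.I5
cycle 21: W1.I6
cycle 22: W1.I7

Answer: 23 cycles, utilization 1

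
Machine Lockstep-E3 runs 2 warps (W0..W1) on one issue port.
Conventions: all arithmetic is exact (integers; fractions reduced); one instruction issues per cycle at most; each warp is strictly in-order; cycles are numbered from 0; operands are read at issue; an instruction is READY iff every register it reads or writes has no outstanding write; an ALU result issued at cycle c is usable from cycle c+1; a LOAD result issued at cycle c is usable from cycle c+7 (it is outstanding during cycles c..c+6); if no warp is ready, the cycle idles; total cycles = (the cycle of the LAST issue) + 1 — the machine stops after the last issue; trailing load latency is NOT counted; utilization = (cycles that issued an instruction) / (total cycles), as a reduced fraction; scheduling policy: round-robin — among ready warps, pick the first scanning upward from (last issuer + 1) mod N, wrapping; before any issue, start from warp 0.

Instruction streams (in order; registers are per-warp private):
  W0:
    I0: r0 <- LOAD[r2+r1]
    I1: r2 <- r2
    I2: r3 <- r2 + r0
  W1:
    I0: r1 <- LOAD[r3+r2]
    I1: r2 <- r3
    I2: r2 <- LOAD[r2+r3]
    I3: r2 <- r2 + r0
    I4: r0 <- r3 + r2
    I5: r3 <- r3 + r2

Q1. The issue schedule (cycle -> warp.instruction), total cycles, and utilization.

cycle 0: W0.I0
cycle 1: W1.I0
cycle 2: W0.I1
cycle 3: W1.I1
cycle 4: W1.I2
cycle 5: idle
cycle 6: idle
cycle 7: W0.I2
cycle 8: idle
cycle 9: idle
cycle 10: idle
cycle 11: W1.I3
cycle 12: W1.I4
cycle 13: W1.I5

Answer: 14 cycles, utilization 9/14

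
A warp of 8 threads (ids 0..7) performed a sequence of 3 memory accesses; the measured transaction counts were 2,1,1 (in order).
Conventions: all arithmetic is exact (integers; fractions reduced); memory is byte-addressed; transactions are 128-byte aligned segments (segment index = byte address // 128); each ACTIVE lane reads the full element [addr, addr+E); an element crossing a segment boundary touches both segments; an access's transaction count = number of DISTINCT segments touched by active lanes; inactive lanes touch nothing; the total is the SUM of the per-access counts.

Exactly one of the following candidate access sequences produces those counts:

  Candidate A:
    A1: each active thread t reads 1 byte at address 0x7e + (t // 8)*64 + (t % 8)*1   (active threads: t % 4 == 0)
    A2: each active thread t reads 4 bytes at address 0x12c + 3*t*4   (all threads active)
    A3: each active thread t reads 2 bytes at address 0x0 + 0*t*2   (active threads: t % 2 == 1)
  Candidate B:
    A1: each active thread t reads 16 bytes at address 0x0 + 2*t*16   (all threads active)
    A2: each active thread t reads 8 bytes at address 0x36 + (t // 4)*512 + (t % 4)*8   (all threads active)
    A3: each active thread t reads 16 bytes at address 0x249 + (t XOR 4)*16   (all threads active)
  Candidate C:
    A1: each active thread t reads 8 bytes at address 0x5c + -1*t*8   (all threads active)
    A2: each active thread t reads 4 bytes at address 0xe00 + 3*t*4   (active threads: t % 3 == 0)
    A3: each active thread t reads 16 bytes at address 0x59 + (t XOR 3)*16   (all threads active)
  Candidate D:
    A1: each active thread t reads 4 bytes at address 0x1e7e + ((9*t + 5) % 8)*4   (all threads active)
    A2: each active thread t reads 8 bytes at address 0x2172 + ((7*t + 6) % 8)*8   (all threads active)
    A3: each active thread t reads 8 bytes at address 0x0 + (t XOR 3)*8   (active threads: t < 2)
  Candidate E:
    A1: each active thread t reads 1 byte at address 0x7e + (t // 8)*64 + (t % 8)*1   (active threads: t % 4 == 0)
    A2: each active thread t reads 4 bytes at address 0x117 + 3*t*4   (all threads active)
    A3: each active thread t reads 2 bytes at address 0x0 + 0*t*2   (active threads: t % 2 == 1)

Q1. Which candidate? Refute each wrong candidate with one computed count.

A: A2 gives 2 transactions, not 1
B: A2 gives 2 transactions, not 1
C: A1 gives 1 transaction, not 2
D: A2 gives 2 transactions, not 1
E: all counts match (2,1,1)

Answer: E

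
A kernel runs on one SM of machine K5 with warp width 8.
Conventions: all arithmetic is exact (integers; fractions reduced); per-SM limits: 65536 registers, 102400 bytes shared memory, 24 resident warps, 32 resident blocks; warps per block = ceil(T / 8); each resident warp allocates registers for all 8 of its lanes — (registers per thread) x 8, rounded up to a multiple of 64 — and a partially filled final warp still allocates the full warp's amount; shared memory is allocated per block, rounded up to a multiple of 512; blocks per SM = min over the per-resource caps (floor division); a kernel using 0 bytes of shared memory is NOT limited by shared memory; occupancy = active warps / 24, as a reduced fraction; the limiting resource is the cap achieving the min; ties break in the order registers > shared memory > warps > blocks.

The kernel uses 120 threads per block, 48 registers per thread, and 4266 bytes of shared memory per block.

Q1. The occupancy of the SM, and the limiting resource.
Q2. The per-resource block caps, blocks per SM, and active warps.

Answer: occupancy 5/8, limited by warps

registers: 11 blocks
shared memory: 22 blocks
warps: 1 block
blocks: 32 blocks

Answer: 1 block, 15 active warps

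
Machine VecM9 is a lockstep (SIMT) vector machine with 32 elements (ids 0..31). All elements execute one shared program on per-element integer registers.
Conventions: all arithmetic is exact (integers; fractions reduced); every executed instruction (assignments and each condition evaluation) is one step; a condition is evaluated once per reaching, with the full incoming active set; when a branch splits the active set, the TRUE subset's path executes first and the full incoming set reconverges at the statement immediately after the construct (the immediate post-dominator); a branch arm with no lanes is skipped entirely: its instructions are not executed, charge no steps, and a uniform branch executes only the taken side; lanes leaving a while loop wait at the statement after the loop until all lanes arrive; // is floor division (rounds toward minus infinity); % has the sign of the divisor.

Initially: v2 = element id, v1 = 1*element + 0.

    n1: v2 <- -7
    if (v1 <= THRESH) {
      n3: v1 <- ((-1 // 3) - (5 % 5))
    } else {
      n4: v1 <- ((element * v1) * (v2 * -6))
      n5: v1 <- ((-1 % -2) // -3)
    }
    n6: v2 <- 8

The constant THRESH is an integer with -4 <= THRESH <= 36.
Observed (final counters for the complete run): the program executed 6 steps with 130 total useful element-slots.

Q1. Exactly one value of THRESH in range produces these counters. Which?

Answer: THRESH = 29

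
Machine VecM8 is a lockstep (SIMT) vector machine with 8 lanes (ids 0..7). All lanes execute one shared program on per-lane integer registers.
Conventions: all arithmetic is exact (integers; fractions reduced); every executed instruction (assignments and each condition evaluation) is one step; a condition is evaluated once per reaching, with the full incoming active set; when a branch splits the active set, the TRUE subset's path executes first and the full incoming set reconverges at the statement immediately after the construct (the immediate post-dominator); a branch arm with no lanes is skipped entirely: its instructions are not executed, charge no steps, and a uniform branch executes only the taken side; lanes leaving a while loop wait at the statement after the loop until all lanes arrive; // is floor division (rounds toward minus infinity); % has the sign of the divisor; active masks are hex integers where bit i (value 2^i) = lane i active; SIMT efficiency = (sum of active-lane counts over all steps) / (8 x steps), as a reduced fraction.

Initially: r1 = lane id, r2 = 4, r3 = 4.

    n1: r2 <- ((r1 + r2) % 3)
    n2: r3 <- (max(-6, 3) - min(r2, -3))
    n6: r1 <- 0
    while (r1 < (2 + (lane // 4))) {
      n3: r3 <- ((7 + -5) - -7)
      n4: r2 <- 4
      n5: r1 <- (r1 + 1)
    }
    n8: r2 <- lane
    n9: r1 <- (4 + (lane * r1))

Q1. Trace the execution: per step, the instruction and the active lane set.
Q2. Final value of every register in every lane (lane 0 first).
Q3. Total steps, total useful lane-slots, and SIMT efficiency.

step 0: r2 <- ((r1 + r2) % 3)        0xff
step 1: r3 <- (max(-6, 3) - min(r2, -3)) 0xff
step 2: r1 <- 0                      0xff
step 3: eval (r1 < (2 + (lane // 4))) 0xff
step 4: r3 <- ((7 + -5) - -7)        0xff
step 5: r2 <- 4                      0xff
step 6: r1 <- (r1 + 1)               0xff
step 7: eval (r1 < (2 + (lane // 4))) 0xff
step 8: r3 <- ((7 + -5) - -7)        0xff
step 9: r2 <- 4                      0xff
step 10: r1 <- (r1 + 1)               0xff
step 11: eval (r1 < (2 + (lane // 4))) 0xff
step 12: r3 <- ((7 + -5) - -7)        0xf0
step 13: r2 <- 4                      0xf0
step 14: r1 <- (r1 + 1)               0xf0
step 15: eval (r1 < (2 + (lane // 4))) 0xf0
step 16: r2 <- lane                   0xff
step 17: r1 <- (4 + (lane * r1))      0xff

Answer: 18 steps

r1: 4,6,8,10,16,19,22,25
r2: 0,1,2,3,4,5,6,7
r3: 9,9,9,9,9,9,9,9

steps = 18; useful = 128; efficiency = 128/144 = 8/9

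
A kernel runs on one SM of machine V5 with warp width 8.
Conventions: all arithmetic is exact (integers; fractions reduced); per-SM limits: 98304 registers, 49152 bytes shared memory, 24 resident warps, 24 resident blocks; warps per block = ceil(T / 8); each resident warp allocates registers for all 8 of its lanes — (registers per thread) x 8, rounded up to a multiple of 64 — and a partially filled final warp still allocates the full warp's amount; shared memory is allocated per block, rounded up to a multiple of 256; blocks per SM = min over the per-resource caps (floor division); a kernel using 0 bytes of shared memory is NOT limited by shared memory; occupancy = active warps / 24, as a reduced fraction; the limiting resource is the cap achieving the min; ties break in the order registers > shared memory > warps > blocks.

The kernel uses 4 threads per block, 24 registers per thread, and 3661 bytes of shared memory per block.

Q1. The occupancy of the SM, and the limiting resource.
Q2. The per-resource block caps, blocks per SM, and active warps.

Answer: occupancy 1/2, limited by shared memory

registers: 512 blocks
shared memory: 12 blocks
warps: 24 blocks
blocks: 24 blocks

Answer: 12 blocks, 12 active warps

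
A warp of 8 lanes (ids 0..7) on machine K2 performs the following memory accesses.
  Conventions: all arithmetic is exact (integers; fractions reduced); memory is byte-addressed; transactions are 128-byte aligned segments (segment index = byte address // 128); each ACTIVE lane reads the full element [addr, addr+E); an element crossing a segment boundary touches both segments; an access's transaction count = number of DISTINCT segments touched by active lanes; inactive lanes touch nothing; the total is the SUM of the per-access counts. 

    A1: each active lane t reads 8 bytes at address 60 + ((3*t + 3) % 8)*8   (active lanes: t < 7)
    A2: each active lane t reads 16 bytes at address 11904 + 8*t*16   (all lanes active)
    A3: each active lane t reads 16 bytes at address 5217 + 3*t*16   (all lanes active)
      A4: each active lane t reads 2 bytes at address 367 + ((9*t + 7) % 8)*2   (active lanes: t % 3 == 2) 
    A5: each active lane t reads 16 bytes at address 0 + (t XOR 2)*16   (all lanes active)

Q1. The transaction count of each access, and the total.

A1: 1 transaction
A2: 8 transactions
A3: 4 transactions
A4: 1 transaction
A5: 1 transaction

Answer: 1,8,4,1,1; total 15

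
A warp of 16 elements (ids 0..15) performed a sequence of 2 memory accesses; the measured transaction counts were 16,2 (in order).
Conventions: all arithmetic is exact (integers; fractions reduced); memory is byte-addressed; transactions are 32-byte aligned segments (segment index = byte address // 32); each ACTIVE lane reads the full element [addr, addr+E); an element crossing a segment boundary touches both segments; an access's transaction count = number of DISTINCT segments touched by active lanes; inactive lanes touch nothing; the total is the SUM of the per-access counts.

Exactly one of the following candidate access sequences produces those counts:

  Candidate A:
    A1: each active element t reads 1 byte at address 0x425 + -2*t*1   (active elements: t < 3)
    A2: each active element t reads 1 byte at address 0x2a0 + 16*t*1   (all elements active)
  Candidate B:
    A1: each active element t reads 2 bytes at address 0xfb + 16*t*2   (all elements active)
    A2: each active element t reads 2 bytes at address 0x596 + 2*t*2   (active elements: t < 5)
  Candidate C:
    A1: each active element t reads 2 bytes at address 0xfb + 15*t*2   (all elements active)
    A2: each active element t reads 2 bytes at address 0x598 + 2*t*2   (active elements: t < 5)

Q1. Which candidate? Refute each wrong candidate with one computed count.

A: A1 gives 1 transaction, not 16
C: A1 gives 15 transactions, not 16
B: all counts match (16,2)

Answer: B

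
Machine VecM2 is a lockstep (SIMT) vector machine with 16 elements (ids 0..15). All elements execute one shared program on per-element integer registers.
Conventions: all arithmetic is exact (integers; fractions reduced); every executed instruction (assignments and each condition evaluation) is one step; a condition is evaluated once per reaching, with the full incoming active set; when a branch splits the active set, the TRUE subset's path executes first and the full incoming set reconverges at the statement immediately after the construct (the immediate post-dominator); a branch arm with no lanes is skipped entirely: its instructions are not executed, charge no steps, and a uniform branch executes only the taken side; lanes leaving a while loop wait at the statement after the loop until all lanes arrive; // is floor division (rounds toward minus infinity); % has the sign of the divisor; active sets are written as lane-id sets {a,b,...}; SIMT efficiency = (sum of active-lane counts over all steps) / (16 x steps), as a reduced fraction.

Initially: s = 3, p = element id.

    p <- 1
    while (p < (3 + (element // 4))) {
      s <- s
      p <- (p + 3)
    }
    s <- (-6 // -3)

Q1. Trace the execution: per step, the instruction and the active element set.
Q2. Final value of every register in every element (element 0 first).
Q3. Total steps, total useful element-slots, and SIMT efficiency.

step 0: p <- 1                       {0,1,2,3,4,5,6,7,8,9,10,11,12,13,14,15}
step 1: eval (p < (3 + (element // 4))) {0,1,2,3,4,5,6,7,8,9,10,11,12,13,14,15}
step 2: s <- s                       {0,1,2,3,4,5,6,7,8,9,10,11,12,13,14,15}
step 3: p <- (p + 3)                 {0,1,2,3,4,5,6,7,8,9,10,11,12,13,14,15}
step 4: eval (p < (3 + (element // 4))) {0,1,2,3,4,5,6,7,8,9,10,11,12,13,14,15}
step 5: s <- s                       {8,9,10,11,12,13,14,15}
step 6: p <- (p + 3)                 {8,9,10,11,12,13,14,15}
step 7: eval (p < (3 + (element // 4))) {8,9,10,11,12,13,14,15}
step 8: s <- (-6 // -3)              {0,1,2,3,4,5,6,7,8,9,10,11,12,13,14,15}

Answer: 9 steps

s: 2,2,2,2,2,2,2,2,2,2,2,2,2,2,2,2
p: 4,4,4,4,4,4,4,4,7,7,7,7,7,7,7,7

steps = 9; useful = 120; efficiency = 120/144 = 5/6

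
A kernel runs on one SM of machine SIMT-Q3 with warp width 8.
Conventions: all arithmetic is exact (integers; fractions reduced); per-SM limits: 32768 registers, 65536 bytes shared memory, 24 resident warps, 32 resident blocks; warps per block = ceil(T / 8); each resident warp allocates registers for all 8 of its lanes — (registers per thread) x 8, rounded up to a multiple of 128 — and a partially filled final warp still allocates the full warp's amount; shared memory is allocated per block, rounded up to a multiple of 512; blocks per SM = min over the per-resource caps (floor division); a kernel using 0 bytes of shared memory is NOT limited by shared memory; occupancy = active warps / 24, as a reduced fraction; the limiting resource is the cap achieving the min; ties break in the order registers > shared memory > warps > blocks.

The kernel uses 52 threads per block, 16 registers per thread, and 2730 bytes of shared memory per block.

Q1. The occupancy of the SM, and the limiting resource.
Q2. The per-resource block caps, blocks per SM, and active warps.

Answer: occupancy 7/8, limited by warps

registers: 36 blocks
shared memory: 21 blocks
warps: 3 blocks
blocks: 32 blocks

Answer: 3 blocks, 21 active warps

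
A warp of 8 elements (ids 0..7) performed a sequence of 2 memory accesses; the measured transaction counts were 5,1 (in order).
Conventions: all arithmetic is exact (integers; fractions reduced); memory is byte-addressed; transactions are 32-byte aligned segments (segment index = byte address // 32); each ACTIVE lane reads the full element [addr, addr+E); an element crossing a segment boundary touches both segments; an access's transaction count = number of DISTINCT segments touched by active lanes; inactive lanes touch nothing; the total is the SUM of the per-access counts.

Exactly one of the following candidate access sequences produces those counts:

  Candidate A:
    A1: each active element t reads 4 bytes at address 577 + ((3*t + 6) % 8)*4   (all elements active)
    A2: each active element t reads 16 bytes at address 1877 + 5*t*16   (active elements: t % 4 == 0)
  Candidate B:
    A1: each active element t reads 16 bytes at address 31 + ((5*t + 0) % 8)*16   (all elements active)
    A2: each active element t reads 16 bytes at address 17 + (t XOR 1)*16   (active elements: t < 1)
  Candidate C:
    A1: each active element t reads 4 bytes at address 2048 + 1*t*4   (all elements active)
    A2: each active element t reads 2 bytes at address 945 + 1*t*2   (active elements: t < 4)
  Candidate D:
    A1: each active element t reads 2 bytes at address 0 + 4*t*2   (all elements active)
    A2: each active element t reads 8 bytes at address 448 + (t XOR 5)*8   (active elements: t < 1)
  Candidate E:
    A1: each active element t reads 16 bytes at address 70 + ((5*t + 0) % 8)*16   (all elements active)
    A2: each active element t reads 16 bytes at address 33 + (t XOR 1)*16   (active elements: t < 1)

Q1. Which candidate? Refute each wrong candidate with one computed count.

A: A1 gives 2 transactions, not 5
C: A1 gives 1 transaction, not 5
D: A1 gives 2 transactions, not 5
E: A2 gives 2 transactions, not 1
B: all counts match (5,1)

Answer: B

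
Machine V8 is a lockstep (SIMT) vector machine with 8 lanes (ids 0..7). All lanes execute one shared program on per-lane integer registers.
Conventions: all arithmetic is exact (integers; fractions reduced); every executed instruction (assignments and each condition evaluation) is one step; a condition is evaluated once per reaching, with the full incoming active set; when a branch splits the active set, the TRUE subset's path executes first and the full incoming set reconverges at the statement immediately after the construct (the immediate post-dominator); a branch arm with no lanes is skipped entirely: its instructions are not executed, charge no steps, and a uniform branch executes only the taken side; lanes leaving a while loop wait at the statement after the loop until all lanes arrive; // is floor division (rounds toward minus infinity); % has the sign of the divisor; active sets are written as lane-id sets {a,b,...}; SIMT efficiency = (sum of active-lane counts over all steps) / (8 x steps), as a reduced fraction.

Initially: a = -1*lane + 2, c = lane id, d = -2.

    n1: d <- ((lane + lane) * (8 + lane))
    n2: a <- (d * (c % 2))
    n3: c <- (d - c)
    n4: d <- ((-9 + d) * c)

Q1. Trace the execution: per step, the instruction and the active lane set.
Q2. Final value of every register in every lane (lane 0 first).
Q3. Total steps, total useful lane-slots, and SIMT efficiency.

step 0: d <- ((lane + lane) * (8 + lane)) {0,1,2,3,4,5,6,7}
step 1: a <- (d * (c % 2))           {0,1,2,3,4,5,6,7}
step 2: c <- (d - c)                 {0,1,2,3,4,5,6,7}
step 3: d <- ((-9 + d) * c)          {0,1,2,3,4,5,6,7}

Answer: 4 steps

a: 0,18,0,66,0,130,0,210
c: 0,17,38,63,92,125,162,203
d: 0,153,1178,3591,8004,15125,25758,40803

steps = 4; useful = 32; efficiency = 32/32 = 1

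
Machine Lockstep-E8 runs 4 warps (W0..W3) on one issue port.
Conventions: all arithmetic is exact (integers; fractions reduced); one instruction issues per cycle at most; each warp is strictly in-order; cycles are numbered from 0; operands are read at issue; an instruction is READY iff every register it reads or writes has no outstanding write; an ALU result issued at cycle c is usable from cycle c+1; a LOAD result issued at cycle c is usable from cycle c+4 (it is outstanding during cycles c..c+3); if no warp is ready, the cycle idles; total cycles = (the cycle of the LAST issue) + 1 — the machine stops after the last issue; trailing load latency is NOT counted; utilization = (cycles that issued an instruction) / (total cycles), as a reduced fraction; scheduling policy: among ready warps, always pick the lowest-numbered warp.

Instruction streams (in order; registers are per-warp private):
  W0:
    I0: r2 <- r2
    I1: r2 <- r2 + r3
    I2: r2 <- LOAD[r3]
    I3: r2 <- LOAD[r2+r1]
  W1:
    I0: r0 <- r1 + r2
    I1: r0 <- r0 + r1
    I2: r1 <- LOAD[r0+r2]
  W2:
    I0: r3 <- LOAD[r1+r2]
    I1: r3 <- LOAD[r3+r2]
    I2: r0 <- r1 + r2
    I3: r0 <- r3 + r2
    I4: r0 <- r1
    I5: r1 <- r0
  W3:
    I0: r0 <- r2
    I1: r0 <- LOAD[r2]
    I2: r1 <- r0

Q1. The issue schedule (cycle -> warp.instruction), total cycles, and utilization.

cycle 0: W0.I0
cycle 1: W0.I1
cycle 2: W0.I2
cycle 3: W1.I0
cycle 4: W1.I1
cycle 5: W1.I2
cycle 6: W0.I3
cycle 7: W2.I0
cycle 8: W3.I0
cycle 9: W3.I1
cycle 10: idle
cycle 11: W2.I1
cycle 12: W2.I2
cycle 13: W3.I2
cycle 14: idle
cycle 15: W2.I3
cycle 16: W2.I4
cycle 17: W2.I5

Answer: 18 cycles, utilization 8/9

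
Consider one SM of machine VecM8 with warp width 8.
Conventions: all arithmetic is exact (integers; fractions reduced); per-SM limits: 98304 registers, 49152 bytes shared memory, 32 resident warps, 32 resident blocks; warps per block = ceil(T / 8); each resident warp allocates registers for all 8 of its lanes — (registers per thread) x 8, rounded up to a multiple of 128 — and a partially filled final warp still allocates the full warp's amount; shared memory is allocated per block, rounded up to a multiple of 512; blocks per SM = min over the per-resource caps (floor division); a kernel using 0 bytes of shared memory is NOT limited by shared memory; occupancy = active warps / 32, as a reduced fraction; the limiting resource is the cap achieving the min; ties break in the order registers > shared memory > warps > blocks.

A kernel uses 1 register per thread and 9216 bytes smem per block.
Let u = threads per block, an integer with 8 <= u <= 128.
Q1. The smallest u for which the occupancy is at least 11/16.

Answer: u = 33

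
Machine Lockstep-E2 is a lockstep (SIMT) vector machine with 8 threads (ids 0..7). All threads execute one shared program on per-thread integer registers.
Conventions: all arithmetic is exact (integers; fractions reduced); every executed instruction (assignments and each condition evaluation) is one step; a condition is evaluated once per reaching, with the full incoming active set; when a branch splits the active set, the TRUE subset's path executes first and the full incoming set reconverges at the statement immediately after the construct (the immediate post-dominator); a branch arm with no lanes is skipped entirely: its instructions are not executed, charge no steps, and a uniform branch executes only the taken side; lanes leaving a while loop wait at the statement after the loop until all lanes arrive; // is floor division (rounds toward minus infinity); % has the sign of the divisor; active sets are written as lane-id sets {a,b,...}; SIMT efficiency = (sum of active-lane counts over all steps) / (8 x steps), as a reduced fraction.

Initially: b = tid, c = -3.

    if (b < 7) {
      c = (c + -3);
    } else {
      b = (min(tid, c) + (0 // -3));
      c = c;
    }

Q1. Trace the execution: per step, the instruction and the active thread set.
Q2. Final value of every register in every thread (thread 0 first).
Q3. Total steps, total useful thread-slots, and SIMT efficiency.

step 0: eval (b < 7)                 {0,1,2,3,4,5,6,7}
step 1: c <- (c + -3)                {0,1,2,3,4,5,6}
step 2: b <- (min(tid, c) + (0 // -3)) {7}
step 3: c <- c                       {7}

Answer: 4 steps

b: 0,1,2,3,4,5,6,-3
c: -6,-6,-6,-6,-6,-6,-6,-3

steps = 4; useful = 17; efficiency = 17/32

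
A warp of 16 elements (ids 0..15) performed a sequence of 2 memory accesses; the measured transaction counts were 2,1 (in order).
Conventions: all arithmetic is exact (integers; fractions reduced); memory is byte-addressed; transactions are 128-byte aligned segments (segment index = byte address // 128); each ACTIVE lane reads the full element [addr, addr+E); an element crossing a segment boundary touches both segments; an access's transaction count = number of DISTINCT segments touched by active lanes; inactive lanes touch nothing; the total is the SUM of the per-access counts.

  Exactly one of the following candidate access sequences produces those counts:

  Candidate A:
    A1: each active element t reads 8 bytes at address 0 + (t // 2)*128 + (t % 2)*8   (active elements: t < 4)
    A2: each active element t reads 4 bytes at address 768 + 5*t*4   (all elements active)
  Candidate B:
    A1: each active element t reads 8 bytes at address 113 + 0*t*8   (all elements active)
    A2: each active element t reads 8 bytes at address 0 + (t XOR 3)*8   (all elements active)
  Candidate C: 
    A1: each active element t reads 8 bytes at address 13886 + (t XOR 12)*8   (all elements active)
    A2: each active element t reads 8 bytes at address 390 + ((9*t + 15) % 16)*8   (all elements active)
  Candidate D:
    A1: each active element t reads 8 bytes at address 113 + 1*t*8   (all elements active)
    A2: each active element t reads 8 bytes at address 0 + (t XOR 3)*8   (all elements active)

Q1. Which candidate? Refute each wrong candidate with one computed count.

A: A2 gives 3 transactions, not 1
B: A1 gives 1 transaction, not 2
C: A2 gives 2 transactions, not 1
D: all counts match (2,1)

Answer: D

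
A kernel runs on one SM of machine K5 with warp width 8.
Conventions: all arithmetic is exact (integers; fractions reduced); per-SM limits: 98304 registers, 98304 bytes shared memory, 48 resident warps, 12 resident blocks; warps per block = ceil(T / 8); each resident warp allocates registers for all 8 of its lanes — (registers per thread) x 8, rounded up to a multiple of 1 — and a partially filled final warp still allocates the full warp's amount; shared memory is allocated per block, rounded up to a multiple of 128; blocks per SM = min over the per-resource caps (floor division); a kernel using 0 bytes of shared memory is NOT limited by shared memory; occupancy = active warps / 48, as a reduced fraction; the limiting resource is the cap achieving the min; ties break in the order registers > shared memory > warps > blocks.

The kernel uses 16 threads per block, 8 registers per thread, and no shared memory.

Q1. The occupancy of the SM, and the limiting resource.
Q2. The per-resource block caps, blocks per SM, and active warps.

Answer: occupancy 1/2, limited by blocks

registers: 768 blocks
shared memory: no limit (kernel uses none)
warps: 24 blocks
blocks: 12 blocks

Answer: 12 blocks, 24 active warps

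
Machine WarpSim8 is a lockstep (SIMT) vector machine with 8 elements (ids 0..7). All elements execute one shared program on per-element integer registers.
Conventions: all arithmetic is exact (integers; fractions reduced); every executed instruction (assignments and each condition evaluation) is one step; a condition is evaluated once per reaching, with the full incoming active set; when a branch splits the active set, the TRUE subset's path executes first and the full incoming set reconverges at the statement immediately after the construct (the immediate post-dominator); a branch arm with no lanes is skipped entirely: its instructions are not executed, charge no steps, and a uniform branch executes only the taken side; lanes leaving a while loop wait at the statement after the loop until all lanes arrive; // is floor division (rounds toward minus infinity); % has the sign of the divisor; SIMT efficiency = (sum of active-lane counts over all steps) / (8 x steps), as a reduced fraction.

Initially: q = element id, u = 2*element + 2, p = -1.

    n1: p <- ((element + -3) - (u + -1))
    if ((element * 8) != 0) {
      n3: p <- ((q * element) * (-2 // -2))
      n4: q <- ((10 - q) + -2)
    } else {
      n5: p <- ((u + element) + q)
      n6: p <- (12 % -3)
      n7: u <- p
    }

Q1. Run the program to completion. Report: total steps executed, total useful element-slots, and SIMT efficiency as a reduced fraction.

Answer: 7 steps, 33 useful, 33/56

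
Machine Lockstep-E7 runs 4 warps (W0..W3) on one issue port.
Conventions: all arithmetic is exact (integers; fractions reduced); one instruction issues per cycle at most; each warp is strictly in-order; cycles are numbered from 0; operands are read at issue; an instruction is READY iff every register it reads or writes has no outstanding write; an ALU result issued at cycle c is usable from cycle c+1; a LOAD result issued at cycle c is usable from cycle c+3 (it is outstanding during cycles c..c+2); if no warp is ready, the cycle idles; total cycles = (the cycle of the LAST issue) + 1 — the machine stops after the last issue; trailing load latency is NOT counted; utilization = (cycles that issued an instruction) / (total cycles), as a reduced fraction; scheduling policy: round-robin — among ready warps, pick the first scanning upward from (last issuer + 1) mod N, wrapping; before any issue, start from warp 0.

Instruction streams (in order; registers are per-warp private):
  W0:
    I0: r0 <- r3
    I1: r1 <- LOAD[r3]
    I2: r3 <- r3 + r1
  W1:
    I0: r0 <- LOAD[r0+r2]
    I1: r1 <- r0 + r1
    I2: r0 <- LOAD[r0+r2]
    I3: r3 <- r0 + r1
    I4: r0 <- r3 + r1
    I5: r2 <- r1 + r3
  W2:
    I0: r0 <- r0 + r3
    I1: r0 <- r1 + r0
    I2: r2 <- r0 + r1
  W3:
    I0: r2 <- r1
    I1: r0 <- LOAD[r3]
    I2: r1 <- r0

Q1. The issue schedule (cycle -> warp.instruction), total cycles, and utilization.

cycle 0: W0.I0
cycle 1: W1.I0
cycle 2: W2.I0
cycle 3: W3.I0
cycle 4: W0.I1
cycle 5: W1.I1
cycle 6: W2.I1
cycle 7: W3.I1
cycle 8: W0.I2
cycle 9: W1.I2
cycle 10: W2.I2
cycle 11: W3.I2
cycle 12: W1.I3
cycle 13: W1.I4
cycle 14: W1.I5

Answer: 15 cycles, utilization 1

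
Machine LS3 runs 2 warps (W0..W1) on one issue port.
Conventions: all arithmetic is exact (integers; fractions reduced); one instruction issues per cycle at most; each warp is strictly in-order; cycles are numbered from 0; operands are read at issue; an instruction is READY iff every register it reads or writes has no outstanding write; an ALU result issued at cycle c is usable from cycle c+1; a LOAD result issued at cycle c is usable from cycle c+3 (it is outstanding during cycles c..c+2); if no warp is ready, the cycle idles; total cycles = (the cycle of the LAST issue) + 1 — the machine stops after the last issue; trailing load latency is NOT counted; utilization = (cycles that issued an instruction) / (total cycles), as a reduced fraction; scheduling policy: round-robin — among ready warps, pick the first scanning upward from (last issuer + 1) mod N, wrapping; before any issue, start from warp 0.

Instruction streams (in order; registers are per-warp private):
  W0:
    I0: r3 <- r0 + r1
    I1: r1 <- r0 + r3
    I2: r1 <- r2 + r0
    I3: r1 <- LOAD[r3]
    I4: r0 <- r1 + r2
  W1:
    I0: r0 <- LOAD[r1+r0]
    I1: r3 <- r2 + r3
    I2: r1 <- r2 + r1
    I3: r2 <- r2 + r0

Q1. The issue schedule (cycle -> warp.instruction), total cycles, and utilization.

cycle 0: W0.I0
cycle 1: W1.I0
cycle 2: W0.I1
cycle 3: W1.I1
cycle 4: W0.I2
cycle 5: W1.I2
cycle 6: W0.I3
cycle 7: W1.I3
cycle 8: idle
cycle 9: W0.I4

Answer: 10 cycles, utilization 9/10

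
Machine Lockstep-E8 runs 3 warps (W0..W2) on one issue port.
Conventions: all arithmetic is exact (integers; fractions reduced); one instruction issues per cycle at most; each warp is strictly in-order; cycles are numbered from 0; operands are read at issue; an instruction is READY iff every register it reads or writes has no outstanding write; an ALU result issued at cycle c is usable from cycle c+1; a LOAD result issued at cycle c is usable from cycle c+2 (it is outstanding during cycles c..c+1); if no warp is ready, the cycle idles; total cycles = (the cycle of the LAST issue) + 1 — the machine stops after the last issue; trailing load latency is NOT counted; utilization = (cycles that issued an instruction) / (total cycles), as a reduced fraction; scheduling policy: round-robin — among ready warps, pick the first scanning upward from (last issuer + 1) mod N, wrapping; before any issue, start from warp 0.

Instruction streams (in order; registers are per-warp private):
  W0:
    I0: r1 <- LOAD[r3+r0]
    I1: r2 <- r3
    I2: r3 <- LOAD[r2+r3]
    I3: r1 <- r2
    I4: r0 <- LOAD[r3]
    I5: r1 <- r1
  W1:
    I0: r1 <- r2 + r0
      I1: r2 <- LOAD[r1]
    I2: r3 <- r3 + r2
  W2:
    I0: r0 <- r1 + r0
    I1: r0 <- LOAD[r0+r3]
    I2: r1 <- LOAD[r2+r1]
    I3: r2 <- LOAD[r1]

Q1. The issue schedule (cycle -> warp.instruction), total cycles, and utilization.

cycle 0: W0.I0
cycle 1: W1.I0
cycle 2: W2.I0
cycle 3: W0.I1
cycle 4: W1.I1
cycle 5: W2.I1
cycle 6: W0.I2
cycle 7: W1.I2
cycle 8: W2.I2
cycle 9: W0.I3
cycle 10: W2.I3
cycle 11: W0.I4
cycle 12: W0.I5

Answer: 13 cycles, utilization 1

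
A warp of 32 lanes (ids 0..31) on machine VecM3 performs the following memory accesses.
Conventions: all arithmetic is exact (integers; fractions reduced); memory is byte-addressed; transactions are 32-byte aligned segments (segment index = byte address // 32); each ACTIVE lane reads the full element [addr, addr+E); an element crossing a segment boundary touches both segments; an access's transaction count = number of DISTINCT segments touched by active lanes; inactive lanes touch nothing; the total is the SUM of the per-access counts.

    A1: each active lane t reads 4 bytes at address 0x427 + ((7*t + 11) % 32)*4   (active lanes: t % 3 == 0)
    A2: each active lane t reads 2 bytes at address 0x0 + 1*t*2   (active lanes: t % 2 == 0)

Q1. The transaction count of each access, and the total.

A1: 5 transactions
A2: 2 transactions

Answer: 5,2; total 7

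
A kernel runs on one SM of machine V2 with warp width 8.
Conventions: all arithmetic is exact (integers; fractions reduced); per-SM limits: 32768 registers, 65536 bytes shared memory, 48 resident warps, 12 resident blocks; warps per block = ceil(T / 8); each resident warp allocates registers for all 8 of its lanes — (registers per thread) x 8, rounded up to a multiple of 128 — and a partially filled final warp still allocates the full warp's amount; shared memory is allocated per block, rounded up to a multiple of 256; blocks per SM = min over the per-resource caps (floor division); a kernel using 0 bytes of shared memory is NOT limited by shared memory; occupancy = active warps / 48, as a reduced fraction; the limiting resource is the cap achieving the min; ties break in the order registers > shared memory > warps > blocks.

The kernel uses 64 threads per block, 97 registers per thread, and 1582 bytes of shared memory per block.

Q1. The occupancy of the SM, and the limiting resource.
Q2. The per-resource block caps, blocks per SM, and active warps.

Answer: occupancy 2/3, limited by registers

registers: 4 blocks
shared memory: 36 blocks
warps: 6 blocks
blocks: 12 blocks

Answer: 4 blocks, 32 active warps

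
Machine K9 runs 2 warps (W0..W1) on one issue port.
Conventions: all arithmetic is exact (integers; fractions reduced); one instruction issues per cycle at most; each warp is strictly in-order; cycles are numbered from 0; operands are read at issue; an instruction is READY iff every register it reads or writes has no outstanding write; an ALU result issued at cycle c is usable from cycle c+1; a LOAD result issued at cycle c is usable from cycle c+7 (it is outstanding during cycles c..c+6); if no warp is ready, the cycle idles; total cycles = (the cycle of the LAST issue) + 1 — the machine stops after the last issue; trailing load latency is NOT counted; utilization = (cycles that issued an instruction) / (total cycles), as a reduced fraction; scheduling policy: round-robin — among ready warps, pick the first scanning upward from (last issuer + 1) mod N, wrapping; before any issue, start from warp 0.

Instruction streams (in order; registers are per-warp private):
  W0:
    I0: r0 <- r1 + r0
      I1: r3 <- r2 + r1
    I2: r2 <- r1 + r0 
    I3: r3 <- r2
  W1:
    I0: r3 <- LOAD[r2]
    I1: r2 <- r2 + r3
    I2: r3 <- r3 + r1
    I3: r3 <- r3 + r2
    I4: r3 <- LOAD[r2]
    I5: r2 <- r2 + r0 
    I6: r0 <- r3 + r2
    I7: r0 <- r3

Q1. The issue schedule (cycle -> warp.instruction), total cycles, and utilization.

cycle 0: W0.I0
cycle 1: W1.I0
cycle 2: W0.I1
cycle 3: W0.I2
cycle 4: W0.I3
cycle 5: idle
cycle 6: idle
cycle 7: idle
cycle 8: W1.I1
cycle 9: W1.I2
cycle 10: W1.I3
cycle 11: W1.I4
cycle 12: W1.I5
cycle 13: idle
cycle 14: idle
cycle 15: idle
cycle 16: idle
cycle 17: idle
cycle 18: W1.I6
cycle 19: W1.I7

Answer: 20 cycles, utilization 3/5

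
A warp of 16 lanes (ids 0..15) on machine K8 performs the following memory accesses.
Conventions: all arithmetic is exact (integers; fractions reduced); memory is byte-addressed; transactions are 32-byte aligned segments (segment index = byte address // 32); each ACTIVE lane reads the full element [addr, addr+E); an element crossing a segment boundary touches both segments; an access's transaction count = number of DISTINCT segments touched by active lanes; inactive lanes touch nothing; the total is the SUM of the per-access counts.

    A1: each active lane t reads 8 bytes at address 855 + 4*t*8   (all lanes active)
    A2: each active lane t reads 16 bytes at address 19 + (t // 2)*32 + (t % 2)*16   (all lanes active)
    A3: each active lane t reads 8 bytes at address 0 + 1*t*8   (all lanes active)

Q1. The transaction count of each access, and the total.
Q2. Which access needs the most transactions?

A1: 16 transactions
A2: 9 transactions
A3: 4 transactions

Answer: 16,9,4; total 29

Answer: A1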